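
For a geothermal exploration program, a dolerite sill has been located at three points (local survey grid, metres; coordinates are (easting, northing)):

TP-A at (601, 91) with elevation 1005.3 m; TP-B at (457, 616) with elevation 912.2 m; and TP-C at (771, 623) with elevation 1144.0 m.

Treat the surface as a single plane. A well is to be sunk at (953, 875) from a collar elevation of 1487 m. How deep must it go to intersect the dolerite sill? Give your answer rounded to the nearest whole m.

202 m

Two edge vectors: TP-A→TP-B = (-144, 525, -93.1), TP-A→TP-C = (170, 532, 138.7).
Normal n = (TP-A→TP-B) × (TP-A→TP-C) = (122346.7, 4145.8, -165858).
So ∂z/∂E = −n_x/n_z = 0.73766 and ∂z/∂N = −n_y/n_z = 0.02500.
Intercept c from TP-A: 1005.3 − 443.33 − 2.27 = 559.69.
At (953, 875): z_contact = 703.0 + 21.9 + 559.69 = 1284.6 m.
Depth below ground = 1487 − 1284.6 = 202 m.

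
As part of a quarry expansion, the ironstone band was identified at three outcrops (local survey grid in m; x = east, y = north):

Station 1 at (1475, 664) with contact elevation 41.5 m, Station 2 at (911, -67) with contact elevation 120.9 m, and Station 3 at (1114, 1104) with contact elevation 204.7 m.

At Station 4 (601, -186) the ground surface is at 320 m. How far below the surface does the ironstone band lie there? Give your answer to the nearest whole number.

120 m

Let the plane be z = a·x + b·y + c.
Station 2−Station 1: −564a − 731b = 79.4;  Station 3−Station 1: −361a + 440b = 163.2.
Solving gives a = −0.30121, b = 0.12378.
Then c = 41.5 − a·1475 − b·664 = 403.60.
At (601, -186): z_contact = −181.0 − 23.0 + 403.60 = 199.5 m.
Depth below ground = 320 − 199.5 = 120 m.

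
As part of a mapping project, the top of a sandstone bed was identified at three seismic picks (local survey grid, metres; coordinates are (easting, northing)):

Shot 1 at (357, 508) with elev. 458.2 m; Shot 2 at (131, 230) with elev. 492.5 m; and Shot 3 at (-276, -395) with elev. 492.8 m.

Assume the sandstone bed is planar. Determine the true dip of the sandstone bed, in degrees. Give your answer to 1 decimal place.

42.2°

Let the plane be z = a·E + b·N + c.
Shot 2−Shot 1: −226a − 278b = 34.3;  Shot 3−Shot 1: −633a − 903b = 34.6.
Solving gives a = −0.75982, b = 0.49432.
Gradient magnitude |∇z| = √(a² + b²) = √(0.57733 + 0.24435) = 0.90647.
True dip = arctan(0.90647) = 42.2°, dipping toward ESE (azimuth ≈ 123°).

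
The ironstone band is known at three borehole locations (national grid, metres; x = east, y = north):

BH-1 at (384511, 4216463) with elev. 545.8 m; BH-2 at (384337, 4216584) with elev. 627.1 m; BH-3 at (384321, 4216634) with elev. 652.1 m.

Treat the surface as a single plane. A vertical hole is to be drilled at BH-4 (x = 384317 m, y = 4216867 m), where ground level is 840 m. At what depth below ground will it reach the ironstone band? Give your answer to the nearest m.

Two edge vectors: BH-1→BH-2 = (-174, 121, 81.3), BH-1→BH-3 = (-190, 171, 106.3).
Normal n = (BH-1→BH-2) × (BH-1→BH-3) = (-1040, 3049.2, -6764).
So ∂z/∂x = −n_x/n_z = −0.15375517 and ∂z/∂y = −n_y/n_z = 0.45079834.
Intercept c from BH-1: 545.8 + 59120.56 − 1900774.54 = −1841108.18.
At (384317, 4216867): z_contact = −59090.7 + 1900956.7 − 1841108.18 = 757.8 m.
Depth below ground = 840 − 757.8 = 82 m.

82 m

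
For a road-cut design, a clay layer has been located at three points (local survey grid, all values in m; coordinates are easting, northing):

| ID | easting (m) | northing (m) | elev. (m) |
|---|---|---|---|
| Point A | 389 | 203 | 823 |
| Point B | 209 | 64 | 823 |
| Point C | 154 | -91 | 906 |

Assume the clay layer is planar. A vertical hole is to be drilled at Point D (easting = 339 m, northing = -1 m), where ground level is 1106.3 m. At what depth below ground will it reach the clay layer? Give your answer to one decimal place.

Two edge vectors: Point A→Point B = (-180, -139, 0), Point A→Point C = (-235, -294, 83).
Normal n = (Point A→Point B) × (Point A→Point C) = (-11537, 14940, 20255).
So ∂z/∂easting = −n_x/n_z = 0.56959 and ∂z/∂northing = −n_y/n_z = −0.73760.
Intercept c from Point A: 823 − 221.57 + 149.73 = 751.16.
At (339, -1): z_contact = 193.09 + 0.74 + 751.16 = 944.99 m.
Depth below ground = 1106.3 − 944.99 = 161.3 m.

161.3 m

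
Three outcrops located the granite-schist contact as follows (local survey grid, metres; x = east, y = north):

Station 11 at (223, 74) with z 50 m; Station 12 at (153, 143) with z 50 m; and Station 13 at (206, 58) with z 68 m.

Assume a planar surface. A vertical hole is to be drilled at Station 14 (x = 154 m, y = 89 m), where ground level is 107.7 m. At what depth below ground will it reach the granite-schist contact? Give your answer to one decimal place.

Let the plane be z = a·x + b·y + c.
Station 12−Station 11: −70a + 69b = 0;  Station 13−Station 11: −17a − 16b = 18.
Solving gives a = −0.54165, b = −0.54950.
Then c = 50 − a·223 − b·74 = 211.45.
At (154, 89): z_contact = −83.41 − 48.91 + 211.45 = 79.13 m.
Depth below ground = 107.7 − 79.13 = 28.6 m.

28.6 m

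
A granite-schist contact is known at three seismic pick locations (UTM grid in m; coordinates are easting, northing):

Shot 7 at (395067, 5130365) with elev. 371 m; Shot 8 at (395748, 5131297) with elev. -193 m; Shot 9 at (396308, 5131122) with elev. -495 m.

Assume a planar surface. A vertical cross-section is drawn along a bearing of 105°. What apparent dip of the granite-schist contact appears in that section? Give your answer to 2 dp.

Let the plane be z = a·easting + b·northing + c.
Shot 8−Shot 7: 681a + 932b = −564;  Shot 9−Shot 7: 1241a + 757b = −866.
Solving gives a = −0.59299, b = −0.17186.
Unit vector along 105° is (sin 105°, cos 105°) = (0.9659, -0.2588).
Slope in that direction = a·(0.9659) + b·(-0.2588) = −0.52831.
Apparent dip = arctan|0.52831| = 27.85° (true dip is 31.7°, so apparent ≤ true as expected).

27.85°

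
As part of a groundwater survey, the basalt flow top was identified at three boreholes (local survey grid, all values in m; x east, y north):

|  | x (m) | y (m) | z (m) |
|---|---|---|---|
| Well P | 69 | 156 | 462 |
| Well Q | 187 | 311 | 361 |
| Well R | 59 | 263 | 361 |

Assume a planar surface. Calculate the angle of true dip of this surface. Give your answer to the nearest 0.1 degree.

44.2°

Two edge vectors: Well P→Well Q = (118, 155, -101), Well P→Well R = (-10, 107, -101).
Normal n = (Well P→Well Q) × (Well P→Well R) = (-4848, 12928, 14176).
So ∂z/∂x = −n_x/n_z = 0.34199 and ∂z/∂y = −n_y/n_z = −0.91196.
Gradient magnitude |∇z| = √(a² + b²) = √(0.11695 + 0.83168) = 0.97398.
True dip = arctan(0.97398) = 44.2°, dipping toward NNW (azimuth ≈ 339°).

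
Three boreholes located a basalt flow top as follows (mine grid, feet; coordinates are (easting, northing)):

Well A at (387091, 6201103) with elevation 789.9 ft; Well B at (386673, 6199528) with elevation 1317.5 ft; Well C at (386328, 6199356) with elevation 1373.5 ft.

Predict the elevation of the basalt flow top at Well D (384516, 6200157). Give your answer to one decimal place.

1094.2 ft

Two edge vectors: Well A→Well B = (-418, -1575, 527.6), Well A→Well C = (-763, -1747, 583.6).
Normal n = (Well A→Well B) × (Well A→Well C) = (2547.2, -158614, -471479).
So ∂z/∂E = −n_x/n_z = 0.005402574 and ∂z/∂N = −n_y/n_z = −0.336417953.
Intercept c from Well A: 789.9 − 2091.29 + 2086162.38 = 2084860.99.
At (384516, 6200157): z = 2077.4 − 2085844.1 + 2084860.99 = 1094.2 ft.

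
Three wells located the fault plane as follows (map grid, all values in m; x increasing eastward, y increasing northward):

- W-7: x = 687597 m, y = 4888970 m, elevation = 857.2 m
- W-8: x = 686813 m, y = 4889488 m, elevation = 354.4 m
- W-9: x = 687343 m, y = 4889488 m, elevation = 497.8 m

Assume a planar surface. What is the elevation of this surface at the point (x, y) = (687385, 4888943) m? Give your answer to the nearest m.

815 m

Two edge vectors: W-7→W-8 = (-784, 518, -502.8), W-7→W-9 = (-254, 518, -359.4).
Normal n = (W-7→W-8) × (W-7→W-9) = (74281.2, -154058.4, -274540).
So ∂z/∂x = −n_x/n_z = 0.27056604 and ∂z/∂y = −n_y/n_z = −0.56115102.
Intercept c from W-7: 857.2 − 186040.40 + 2743450.48 = 2558267.29.
At (687385, 4888943): z = 185983.0 − 2743435.3 + 2558267.29 = 815.0 m.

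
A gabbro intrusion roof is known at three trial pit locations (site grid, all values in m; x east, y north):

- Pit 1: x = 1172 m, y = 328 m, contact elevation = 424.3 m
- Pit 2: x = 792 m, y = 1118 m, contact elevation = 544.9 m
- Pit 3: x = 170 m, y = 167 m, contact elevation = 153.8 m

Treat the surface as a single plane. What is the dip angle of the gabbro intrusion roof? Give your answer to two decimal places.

Let the plane be z = a·x + b·y + c.
Pit 2−Pit 1: −380a + 790b = 120.6;  Pit 3−Pit 1: −1002a − 161b = −270.5.
Solving gives a = 0.22782, b = 0.26224.
Gradient magnitude |∇z| = √(a² + b²) = √(0.05190 + 0.06877) = 0.34738.
True dip = arctan(0.34738) = 19.16°, dipping toward SW (azimuth ≈ 221°).

19.16°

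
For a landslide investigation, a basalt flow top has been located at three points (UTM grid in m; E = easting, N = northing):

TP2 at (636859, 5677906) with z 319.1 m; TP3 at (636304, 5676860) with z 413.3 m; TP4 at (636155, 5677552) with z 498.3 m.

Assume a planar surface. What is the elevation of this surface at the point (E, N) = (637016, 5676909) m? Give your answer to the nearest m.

Let the plane be z = a·E + b·N + c.
TP3−TP2: −555a − 1046b = 94.2;  TP4−TP2: −704a − 354b = 179.2.
Solving gives a = −0.28540916, b = 0.06137866.
Then c = 319.1 − a·636859 − b·5677906 = −166417.79.
At (637016, 5676909): z = −181810.2 + 348441.1 − 166417.79 = 213.1 m.

213 m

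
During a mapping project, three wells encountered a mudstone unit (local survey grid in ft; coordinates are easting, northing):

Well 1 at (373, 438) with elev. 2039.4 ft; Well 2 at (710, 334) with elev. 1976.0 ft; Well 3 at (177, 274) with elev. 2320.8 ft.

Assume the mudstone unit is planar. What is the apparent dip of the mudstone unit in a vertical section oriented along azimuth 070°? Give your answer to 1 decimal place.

Two edge vectors: Well 1→Well 2 = (337, -104, -63.4), Well 1→Well 3 = (-196, -164, 281.4).
Normal n = (Well 1→Well 2) × (Well 1→Well 3) = (-39663.2, -82405.4, -75652).
So ∂z/∂easting = −n_x/n_z = −0.52428 and ∂z/∂northing = −n_y/n_z = −1.08927.
Unit vector along 070° is (sin 70°, cos 70°) = (0.9397, 0.3420).
Slope in that direction = a·(0.9397) + b·(0.3420) = −0.86522.
Apparent dip = arctan|0.86522| = 40.9° (true dip is 50.4°, so apparent ≤ true as expected).

40.9°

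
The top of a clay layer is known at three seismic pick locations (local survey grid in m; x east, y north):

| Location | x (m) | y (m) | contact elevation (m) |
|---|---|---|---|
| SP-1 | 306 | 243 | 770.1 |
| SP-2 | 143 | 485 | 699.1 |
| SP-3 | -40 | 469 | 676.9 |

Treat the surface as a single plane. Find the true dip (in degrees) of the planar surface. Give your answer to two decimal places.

Let the plane be z = a·x + b·y + c.
SP-2−SP-1: −163a + 242b = −71;  SP-3−SP-1: −346a + 226b = −93.2.
Solving gives a = 0.13879, b = −0.19991.
Gradient magnitude |∇z| = √(a² + b²) = √(0.01926 + 0.03996) = 0.24336.
True dip = arctan(0.24336) = 13.68°, dipping toward NW (azimuth ≈ 325°).

13.68°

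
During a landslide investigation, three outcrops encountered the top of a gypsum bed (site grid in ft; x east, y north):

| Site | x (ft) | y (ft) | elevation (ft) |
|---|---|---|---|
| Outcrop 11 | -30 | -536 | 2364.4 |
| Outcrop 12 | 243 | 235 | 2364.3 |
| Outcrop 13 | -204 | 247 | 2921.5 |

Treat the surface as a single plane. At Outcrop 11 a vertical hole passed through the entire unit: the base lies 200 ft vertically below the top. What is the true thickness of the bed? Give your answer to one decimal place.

Two edge vectors: Outcrop 11→Outcrop 12 = (273, 771, -0.1), Outcrop 11→Outcrop 13 = (-174, 783, 557.1).
Normal n = (Outcrop 11→Outcrop 12) × (Outcrop 11→Outcrop 13) = (429602.4, -152070.9, 347913).
So ∂z/∂x = −n_x/n_z = −1.23480 and ∂z/∂y = −n_y/n_z = 0.43709.
|∇z| = √(a²+b²) = 1.30988, so dip δ = arctan(1.30988) = 52.64°.
True thickness = vertical thickness × cos δ = 200 × cos 52.64° = 121.4 ft.

121.4 ft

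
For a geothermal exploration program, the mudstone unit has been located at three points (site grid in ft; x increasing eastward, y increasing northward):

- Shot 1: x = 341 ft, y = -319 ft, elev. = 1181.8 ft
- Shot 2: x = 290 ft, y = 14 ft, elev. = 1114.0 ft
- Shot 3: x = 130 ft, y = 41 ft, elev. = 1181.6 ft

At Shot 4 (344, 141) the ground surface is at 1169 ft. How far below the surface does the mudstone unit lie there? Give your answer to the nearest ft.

Two edge vectors: Shot 1→Shot 2 = (-51, 333, -67.8), Shot 1→Shot 3 = (-211, 360, -0.2).
Normal n = (Shot 1→Shot 2) × (Shot 1→Shot 3) = (24341.4, 14295.6, 51903).
So ∂z/∂x = −n_x/n_z = −0.46898 and ∂z/∂y = −n_y/n_z = −0.27543.
Intercept c from Shot 1: 1181.8 + 159.92 − 87.86 = 1253.86.
At (344, 141): z_contact = −161.3 − 38.8 + 1253.86 = 1053.7 ft.
Depth below ground = 1169 − 1053.7 = 115 ft.

115 ft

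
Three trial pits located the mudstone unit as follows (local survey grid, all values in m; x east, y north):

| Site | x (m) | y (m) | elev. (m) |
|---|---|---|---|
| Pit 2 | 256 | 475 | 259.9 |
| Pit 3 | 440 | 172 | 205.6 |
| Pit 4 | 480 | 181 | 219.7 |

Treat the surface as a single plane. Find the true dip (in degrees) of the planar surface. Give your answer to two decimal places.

Two edge vectors: Pit 2→Pit 3 = (184, -303, -54.3), Pit 2→Pit 4 = (224, -294, -40.2).
Normal n = (Pit 2→Pit 3) × (Pit 2→Pit 4) = (-3783.6, -4766.4, 13776).
So ∂z/∂x = −n_x/n_z = 0.27465 and ∂z/∂y = −n_y/n_z = 0.34599.
Gradient magnitude |∇z| = √(a² + b²) = √(0.07543 + 0.11971) = 0.44175.
True dip = arctan(0.44175) = 23.83°, dipping toward SW (azimuth ≈ 218°).

23.83°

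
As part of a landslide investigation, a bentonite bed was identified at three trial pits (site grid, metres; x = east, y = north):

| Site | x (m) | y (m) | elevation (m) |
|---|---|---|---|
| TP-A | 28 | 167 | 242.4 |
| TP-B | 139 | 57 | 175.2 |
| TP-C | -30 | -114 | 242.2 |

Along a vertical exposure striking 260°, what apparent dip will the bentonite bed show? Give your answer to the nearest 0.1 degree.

25.5°

Two edge vectors: TP-A→TP-B = (111, -110, -67.2), TP-A→TP-C = (-58, -281, -0.2).
Normal n = (TP-A→TP-B) × (TP-A→TP-C) = (-18861.2, 3919.8, -37571).
So ∂z/∂x = −n_x/n_z = −0.50201 and ∂z/∂y = −n_y/n_z = 0.10433.
Unit vector along 260° is (sin 260°, cos 260°) = (-0.9848, -0.1736).
Slope in that direction = a·(-0.9848) + b·(-0.1736) = 0.47627.
Apparent dip = arctan|0.47627| = 25.5° (true dip is 27.1°, so apparent ≤ true as expected).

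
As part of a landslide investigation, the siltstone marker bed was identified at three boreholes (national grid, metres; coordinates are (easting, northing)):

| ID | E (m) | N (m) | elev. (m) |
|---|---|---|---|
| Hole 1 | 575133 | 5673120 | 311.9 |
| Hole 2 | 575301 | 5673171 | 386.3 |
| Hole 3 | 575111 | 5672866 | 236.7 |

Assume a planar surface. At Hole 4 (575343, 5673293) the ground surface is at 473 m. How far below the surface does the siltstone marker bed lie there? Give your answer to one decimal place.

39.2 m

Two edge vectors: Hole 1→Hole 2 = (168, 51, 74.4), Hole 1→Hole 3 = (-22, -254, -75.2).
Normal n = (Hole 1→Hole 2) × (Hole 1→Hole 3) = (15062.4, 10996.8, -41550).
So ∂z/∂E = −n_x/n_z = 0.362512635 and ∂z/∂N = −n_y/n_z = 0.264664260.
Intercept c from Hole 1: 311.9 − 208492.98 − 1501472.11 = −1709653.19.
At (575343, 5673293): z_contact = 208569.11 + 1501517.89 − 1709653.19 = 433.81 m.
Depth below ground = 473 − 433.81 = 39.2 m.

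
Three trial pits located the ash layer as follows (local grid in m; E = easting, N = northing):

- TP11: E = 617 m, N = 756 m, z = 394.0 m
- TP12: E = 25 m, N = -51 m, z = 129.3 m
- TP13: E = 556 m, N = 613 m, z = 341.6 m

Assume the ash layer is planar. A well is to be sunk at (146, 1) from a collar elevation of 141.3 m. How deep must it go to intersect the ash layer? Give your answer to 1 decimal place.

Let the plane be z = a·E + b·N + c.
TP12−TP11: −592a − 807b = −264.7;  TP13−TP11: −61a − 143b = −52.4.
Solving gives a = −0.12517, b = 0.41983.
Then c = 394 − a·617 − b·756 = 153.84.
At (146, 1): z_contact = −18.28 + 0.42 + 153.84 = 135.99 m.
Depth below ground = 141.3 − 135.99 = 5.3 m.

5.3 m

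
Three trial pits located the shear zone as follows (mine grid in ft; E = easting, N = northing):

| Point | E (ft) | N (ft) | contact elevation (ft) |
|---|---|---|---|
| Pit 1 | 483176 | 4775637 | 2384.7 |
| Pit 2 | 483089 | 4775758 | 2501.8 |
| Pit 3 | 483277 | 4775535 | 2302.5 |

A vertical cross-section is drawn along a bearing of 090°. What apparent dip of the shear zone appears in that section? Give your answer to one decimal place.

Let the plane be z = a·E + b·N + c.
Pit 2−Pit 1: −87a + 121b = 117.1;  Pit 3−Pit 1: 101a − 102b = −82.2.
Solving gives a = 0.59695, b = 1.39698.
Unit vector along 090° is (sin 90°, cos 90°) = (1.0000, 0.0000).
Slope in that direction = a·(1.0000) + b·(0.0000) = 0.59695.
Apparent dip = arctan|0.59695| = 30.8° (true dip is 56.6°, so apparent ≤ true as expected).

30.8°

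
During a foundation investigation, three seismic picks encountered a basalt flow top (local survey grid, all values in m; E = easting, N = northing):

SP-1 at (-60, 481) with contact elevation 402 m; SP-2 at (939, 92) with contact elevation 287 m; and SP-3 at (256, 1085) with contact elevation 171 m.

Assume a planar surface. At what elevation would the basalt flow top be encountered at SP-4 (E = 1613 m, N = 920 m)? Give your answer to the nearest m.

-82 m

Two edge vectors: SP-1→SP-2 = (999, -389, -115), SP-1→SP-3 = (316, 604, -231).
Normal n = (SP-1→SP-2) × (SP-1→SP-3) = (159319, 194429, 726320).
So ∂z/∂E = −n_x/n_z = −0.21935 and ∂z/∂N = −n_y/n_z = −0.26769.
Intercept c from SP-1: 402 − 13.16 + 128.76 = 517.60.
At (1613, 920): z = −353.8 − 246.3 + 517.60 = -82.5 m.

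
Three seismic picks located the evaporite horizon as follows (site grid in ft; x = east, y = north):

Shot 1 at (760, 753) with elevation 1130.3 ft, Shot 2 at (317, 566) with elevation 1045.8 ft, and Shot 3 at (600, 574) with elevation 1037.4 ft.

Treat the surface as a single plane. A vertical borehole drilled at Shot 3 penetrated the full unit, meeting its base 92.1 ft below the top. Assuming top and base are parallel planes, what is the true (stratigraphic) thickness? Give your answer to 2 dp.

80.31 ft

Two edge vectors: Shot 1→Shot 2 = (-443, -187, -84.5), Shot 1→Shot 3 = (-160, -179, -92.9).
Normal n = (Shot 1→Shot 2) × (Shot 1→Shot 3) = (2246.8, -27634.7, 49377).
So ∂z/∂x = −n_x/n_z = −0.04550 and ∂z/∂y = −n_y/n_z = 0.55967.
|∇z| = √(a²+b²) = 0.56151, so dip δ = arctan(0.56151) = 29.31°.
True thickness = vertical thickness × cos δ = 92.1 × cos 29.31° = 80.31 ft.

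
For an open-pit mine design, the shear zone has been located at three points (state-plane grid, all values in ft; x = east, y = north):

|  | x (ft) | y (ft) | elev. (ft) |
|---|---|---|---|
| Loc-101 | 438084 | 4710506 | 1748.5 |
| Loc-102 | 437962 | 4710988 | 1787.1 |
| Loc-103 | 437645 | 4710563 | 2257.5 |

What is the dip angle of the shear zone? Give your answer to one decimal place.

Let the plane be z = a·x + b·y + c.
Loc-102−Loc-101: −122a + 482b = 38.6;  Loc-103−Loc-101: −439a + 57b = 509.
Solving gives a = −1.18810, b = −0.22064.
Gradient magnitude |∇z| = √(a² + b²) = √(1.41158 + 0.04868) = 1.20841.
True dip = arctan(1.20841) = 50.4°, dipping toward E (azimuth ≈ 079°).

50.4°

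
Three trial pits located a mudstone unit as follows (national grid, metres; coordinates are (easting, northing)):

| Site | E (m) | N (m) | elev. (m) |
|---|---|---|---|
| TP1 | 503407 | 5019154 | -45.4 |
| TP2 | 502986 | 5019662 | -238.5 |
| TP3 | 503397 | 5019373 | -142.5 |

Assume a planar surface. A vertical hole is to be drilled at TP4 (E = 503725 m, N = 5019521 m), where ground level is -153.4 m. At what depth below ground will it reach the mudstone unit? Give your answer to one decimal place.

Two edge vectors: TP1→TP2 = (-421, 508, -193.1), TP1→TP3 = (-10, 219, -97.1).
Normal n = (TP1→TP2) × (TP1→TP3) = (-7037.9, -38948.1, -87119).
So ∂z/∂E = −n_x/n_z = −0.080784903 and ∂z/∂N = −n_y/n_z = −0.447067804.
Intercept c from TP1: -45.4 + 40667.69 + 2243902.16 = 2284524.44.
At (503725, 5019521): z_contact = −40693.38 − 2244066.23 + 2284524.44 = -235.16 m.
Depth below ground = -153.4 − (-235.16) = 81.8 m.

81.8 m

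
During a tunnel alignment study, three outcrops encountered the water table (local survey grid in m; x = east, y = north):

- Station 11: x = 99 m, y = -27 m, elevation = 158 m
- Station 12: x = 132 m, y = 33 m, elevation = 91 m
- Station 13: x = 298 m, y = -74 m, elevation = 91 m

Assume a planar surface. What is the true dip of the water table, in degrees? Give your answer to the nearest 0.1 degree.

44.4°

Two edge vectors: Station 11→Station 12 = (33, 60, -67), Station 11→Station 13 = (199, -47, -67).
Normal n = (Station 11→Station 12) × (Station 11→Station 13) = (-7169, -11122, -13491).
So ∂z/∂x = −n_x/n_z = −0.53139 and ∂z/∂y = −n_y/n_z = −0.82440.
Gradient magnitude |∇z| = √(a² + b²) = √(0.28238 + 0.67964) = 0.98082.
True dip = arctan(0.98082) = 44.4°, dipping toward NNE (azimuth ≈ 033°).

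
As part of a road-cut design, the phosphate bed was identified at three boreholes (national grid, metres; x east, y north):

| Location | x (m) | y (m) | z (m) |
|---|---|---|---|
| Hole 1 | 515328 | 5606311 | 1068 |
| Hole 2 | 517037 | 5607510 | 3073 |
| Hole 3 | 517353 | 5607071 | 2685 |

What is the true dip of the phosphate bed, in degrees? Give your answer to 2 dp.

Let the plane be z = a·x + b·y + c.
Hole 2−Hole 1: 1709a + 1199b = 2005;  Hole 3−Hole 1: 2025a + 760b = 1617.
Solving gives a = 0.36752, b = 1.14838.
Gradient magnitude |∇z| = √(a² + b²) = √(0.13507 + 1.31877) = 1.20575.
True dip = arctan(1.20575) = 50.33°, dipping toward SSW (azimuth ≈ 198°).

50.33°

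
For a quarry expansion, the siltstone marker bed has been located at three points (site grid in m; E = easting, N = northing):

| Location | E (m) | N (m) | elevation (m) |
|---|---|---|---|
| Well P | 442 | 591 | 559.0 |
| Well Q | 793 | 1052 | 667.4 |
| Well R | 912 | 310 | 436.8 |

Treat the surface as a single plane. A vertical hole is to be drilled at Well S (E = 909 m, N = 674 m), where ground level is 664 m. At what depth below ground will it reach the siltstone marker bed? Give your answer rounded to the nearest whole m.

119 m

Two edge vectors: Well P→Well Q = (351, 461, 108.4), Well P→Well R = (470, -281, -122.2).
Normal n = (Well P→Well Q) × (Well P→Well R) = (-25873.8, 93840.2, -315301).
So ∂z/∂E = −n_x/n_z = −0.08206 and ∂z/∂N = −n_y/n_z = 0.29762.
Intercept c from Well P: 559 + 36.27 − 175.89 = 419.38.
At (909, 674): z_contact = −74.6 + 200.6 + 419.38 = 545.4 m.
Depth below ground = 664 − 545.4 = 119 m.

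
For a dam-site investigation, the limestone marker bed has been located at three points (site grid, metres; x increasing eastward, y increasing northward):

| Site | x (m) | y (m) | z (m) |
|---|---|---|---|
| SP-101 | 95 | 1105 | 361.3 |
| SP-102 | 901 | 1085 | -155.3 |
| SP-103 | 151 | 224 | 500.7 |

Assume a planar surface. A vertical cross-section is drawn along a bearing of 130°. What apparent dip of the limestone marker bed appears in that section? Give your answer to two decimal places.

Let the plane be z = a·x + b·y + c.
SP-102−SP-101: 806a − 20b = −516.6;  SP-103−SP-101: 56a − 881b = 139.4.
Solving gives a = −0.64589, b = −0.19928.
Unit vector along 130° is (sin 130°, cos 130°) = (0.7660, -0.6428).
Slope in that direction = a·(0.7660) + b·(-0.6428) = −0.36668.
Apparent dip = arctan|0.36668| = 20.14° (true dip is 34.1°, so apparent ≤ true as expected).

20.14°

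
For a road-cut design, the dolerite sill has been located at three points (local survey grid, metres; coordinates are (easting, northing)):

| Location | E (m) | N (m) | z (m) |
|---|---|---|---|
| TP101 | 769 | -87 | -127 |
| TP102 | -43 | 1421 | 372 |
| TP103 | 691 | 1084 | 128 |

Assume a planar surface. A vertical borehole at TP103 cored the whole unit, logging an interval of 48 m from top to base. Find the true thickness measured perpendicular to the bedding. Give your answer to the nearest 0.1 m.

45.8 m

Two edge vectors: TP101→TP102 = (-812, 1508, 499), TP101→TP103 = (-78, 1171, 255).
Normal n = (TP101→TP102) × (TP101→TP103) = (-199789, 168138, -833228).
So ∂z/∂E = −n_x/n_z = −0.23978 and ∂z/∂N = −n_y/n_z = 0.20179.
|∇z| = √(a²+b²) = 0.31339, so dip δ = arctan(0.31339) = 17.40°.
True thickness = vertical thickness × cos δ = 48 × cos 17.40° = 45.8 m.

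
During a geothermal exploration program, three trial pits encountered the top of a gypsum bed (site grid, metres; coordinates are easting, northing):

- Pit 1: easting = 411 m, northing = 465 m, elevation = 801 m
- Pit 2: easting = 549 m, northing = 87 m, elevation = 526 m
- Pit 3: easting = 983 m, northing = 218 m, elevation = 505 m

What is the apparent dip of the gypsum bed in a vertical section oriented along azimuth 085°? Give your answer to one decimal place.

Two edge vectors: Pit 1→Pit 2 = (138, -378, -275), Pit 1→Pit 3 = (572, -247, -296).
Normal n = (Pit 1→Pit 2) × (Pit 1→Pit 3) = (43963, -116452, 182130).
So ∂z/∂easting = −n_x/n_z = −0.24138 and ∂z/∂northing = −n_y/n_z = 0.63939.
Unit vector along 085° is (sin 85°, cos 85°) = (0.9962, 0.0872).
Slope in that direction = a·(0.9962) + b·(0.0872) = −0.18474.
Apparent dip = arctan|0.18474| = 10.5° (true dip is 34.4°, so apparent ≤ true as expected).

10.5°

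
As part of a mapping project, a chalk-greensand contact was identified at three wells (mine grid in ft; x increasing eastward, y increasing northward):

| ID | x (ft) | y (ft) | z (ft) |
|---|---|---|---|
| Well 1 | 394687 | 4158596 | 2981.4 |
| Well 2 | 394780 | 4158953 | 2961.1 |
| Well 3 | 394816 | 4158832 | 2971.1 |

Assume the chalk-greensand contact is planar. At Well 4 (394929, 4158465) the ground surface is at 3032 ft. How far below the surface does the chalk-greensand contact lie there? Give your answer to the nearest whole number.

Let the plane be z = a·x + b·y + c.
Well 2−Well 1: 93a + 357b = −20.3;  Well 3−Well 1: 129a + 236b = −10.3.
Solving gives a = 0.04620203, b = −0.06889857.
Then c = 2981.4 − a·394687 − b·4158596 = 271267.37.
At (394929, 4158465): z_contact = 18246.5 − 286512.3 + 271267.37 = 3001.6 ft.
Depth below ground = 3032 − 3001.6 = 30 ft.

30 ft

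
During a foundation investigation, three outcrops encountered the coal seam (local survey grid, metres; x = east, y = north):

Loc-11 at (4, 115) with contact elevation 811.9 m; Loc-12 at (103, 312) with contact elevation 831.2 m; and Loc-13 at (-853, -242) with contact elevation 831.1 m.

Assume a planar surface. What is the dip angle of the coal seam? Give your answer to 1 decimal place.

9.1°

Two edge vectors: Loc-11→Loc-12 = (99, 197, 19.3), Loc-11→Loc-13 = (-857, -357, 19.2).
Normal n = (Loc-11→Loc-12) × (Loc-11→Loc-13) = (10672.5, -18440.9, 133486).
So ∂z/∂x = −n_x/n_z = −0.07995 and ∂z/∂y = −n_y/n_z = 0.13815.
Gradient magnitude |∇z| = √(a² + b²) = √(0.00639 + 0.01909) = 0.15962.
True dip = arctan(0.15962) = 9.1°, dipping toward SSE (azimuth ≈ 150°).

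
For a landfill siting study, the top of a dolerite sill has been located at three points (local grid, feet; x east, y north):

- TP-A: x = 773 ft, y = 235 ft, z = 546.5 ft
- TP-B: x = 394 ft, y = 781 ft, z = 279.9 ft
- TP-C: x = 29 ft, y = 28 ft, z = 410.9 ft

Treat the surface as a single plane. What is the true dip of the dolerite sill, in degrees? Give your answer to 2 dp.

21.99°

Two edge vectors: TP-A→TP-B = (-379, 546, -266.6), TP-A→TP-C = (-744, -207, -135.6).
Normal n = (TP-A→TP-B) × (TP-A→TP-C) = (-129223.8, 146958, 484677).
So ∂z/∂x = −n_x/n_z = 0.26662 and ∂z/∂y = −n_y/n_z = −0.30321.
Gradient magnitude |∇z| = √(a² + b²) = √(0.07109 + 0.09194) = 0.40376.
True dip = arctan(0.40376) = 21.99°, dipping toward NW (azimuth ≈ 319°).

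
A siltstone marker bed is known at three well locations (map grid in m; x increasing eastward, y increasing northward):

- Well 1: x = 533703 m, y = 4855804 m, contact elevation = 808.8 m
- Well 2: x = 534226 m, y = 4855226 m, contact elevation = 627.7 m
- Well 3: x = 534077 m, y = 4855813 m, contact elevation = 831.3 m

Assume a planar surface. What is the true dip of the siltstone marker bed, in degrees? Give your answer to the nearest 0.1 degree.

20.0°

Let the plane be z = a·x + b·y + c.
Well 2−Well 1: 523a − 578b = −181.1;  Well 3−Well 1: 374a + 9b = 22.5.
Solving gives a = 0.05150, b = 0.35992.
Gradient magnitude |∇z| = √(a² + b²) = √(0.00265 + 0.12954) = 0.36359.
True dip = arctan(0.36359) = 20.0°, dipping toward S (azimuth ≈ 188°).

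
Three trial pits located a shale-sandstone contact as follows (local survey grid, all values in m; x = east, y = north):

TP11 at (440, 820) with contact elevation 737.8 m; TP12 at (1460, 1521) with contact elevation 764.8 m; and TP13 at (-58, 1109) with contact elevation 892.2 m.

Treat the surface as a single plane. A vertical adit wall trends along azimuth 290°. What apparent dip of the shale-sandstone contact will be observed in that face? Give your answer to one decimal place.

Two edge vectors: TP11→TP12 = (1020, 701, 27), TP11→TP13 = (-498, 289, 154.4).
Normal n = (TP11→TP12) × (TP11→TP13) = (100431.4, -170934, 643878).
So ∂z/∂x = −n_x/n_z = −0.15598 and ∂z/∂y = −n_y/n_z = 0.26548.
Unit vector along 290° is (sin 290°, cos 290°) = (-0.9397, 0.3420).
Slope in that direction = a·(-0.9397) + b·(0.3420) = 0.23737.
Apparent dip = arctan|0.23737| = 13.4° (true dip is 17.1°, so apparent ≤ true as expected).

13.4°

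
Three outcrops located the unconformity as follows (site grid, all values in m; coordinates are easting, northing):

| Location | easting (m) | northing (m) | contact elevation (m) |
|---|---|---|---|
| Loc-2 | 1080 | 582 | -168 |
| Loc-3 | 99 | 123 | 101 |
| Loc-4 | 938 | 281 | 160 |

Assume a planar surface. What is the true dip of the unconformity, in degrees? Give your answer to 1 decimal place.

51.8°

Two edge vectors: Loc-2→Loc-3 = (-981, -459, 269), Loc-2→Loc-4 = (-142, -301, 328).
Normal n = (Loc-2→Loc-3) × (Loc-2→Loc-4) = (-69583, 283570, 230103).
So ∂z/∂easting = −n_x/n_z = 0.30240 and ∂z/∂northing = −n_y/n_z = −1.23236.
Gradient magnitude |∇z| = √(a² + b²) = √(0.09145 + 1.51871) = 1.26892.
True dip = arctan(1.26892) = 51.8°, dipping toward NNW (azimuth ≈ 346°).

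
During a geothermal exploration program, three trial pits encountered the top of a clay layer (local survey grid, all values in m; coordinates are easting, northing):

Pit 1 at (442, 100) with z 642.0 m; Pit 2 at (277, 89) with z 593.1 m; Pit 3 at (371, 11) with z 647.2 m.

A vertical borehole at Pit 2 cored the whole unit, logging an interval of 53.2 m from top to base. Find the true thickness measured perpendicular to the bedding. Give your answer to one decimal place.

Let the plane be z = a·easting + b·northing + c.
Pit 2−Pit 1: −165a − 11b = −48.9;  Pit 3−Pit 1: −71a − 89b = 5.2.
Solving gives a = 0.31712, b = −0.31141.
|∇z| = √(a²+b²) = 0.44446, so dip δ = arctan(0.44446) = 23.96°.
True thickness = vertical thickness × cos δ = 53.2 × cos 23.96° = 48.6 m.

48.6 m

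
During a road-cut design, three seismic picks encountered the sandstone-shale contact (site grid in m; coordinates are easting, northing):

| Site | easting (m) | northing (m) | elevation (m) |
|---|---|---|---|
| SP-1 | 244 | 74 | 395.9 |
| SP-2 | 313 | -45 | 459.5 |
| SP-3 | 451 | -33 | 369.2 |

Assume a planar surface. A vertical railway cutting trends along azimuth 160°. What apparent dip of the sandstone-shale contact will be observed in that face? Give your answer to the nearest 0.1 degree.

31.8°

Two edge vectors: SP-1→SP-2 = (69, -119, 63.6), SP-1→SP-3 = (207, -107, -26.7).
Normal n = (SP-1→SP-2) × (SP-1→SP-3) = (9982.5, 15007.5, 17250).
So ∂z/∂easting = −n_x/n_z = −0.57870 and ∂z/∂northing = −n_y/n_z = −0.87000.
Unit vector along 160° is (sin 160°, cos 160°) = (0.3420, -0.9397).
Slope in that direction = a·(0.3420) + b·(-0.9397) = 0.61961.
Apparent dip = arctan|0.61961| = 31.8° (true dip is 46.3°, so apparent ≤ true as expected).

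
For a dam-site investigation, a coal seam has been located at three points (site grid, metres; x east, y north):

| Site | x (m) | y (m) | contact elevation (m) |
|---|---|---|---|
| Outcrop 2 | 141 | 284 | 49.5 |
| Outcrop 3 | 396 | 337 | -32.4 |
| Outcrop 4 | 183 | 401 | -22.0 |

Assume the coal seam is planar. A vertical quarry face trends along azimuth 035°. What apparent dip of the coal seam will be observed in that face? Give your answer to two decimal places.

Let the plane be z = a·x + b·y + c.
Outcrop 3−Outcrop 2: 255a + 53b = −81.9;  Outcrop 4−Outcrop 2: 42a + 117b = −71.5.
Solving gives a = −0.20982, b = −0.53579.
Unit vector along 035° is (sin 35°, cos 35°) = (0.5736, 0.8192).
Slope in that direction = a·(0.5736) + b·(0.8192) = −0.55924.
Apparent dip = arctan|0.55924| = 29.22° (true dip is 29.9°, so apparent ≤ true as expected).

29.22°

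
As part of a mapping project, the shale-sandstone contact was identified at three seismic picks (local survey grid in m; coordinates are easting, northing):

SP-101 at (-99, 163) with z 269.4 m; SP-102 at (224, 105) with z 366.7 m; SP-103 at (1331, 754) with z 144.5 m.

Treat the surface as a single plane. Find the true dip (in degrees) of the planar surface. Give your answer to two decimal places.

Let the plane be z = a·easting + b·northing + c.
SP-102−SP-101: 323a − 58b = 97.3;  SP-103−SP-101: 1430a + 591b = −124.9.
Solving gives a = 0.18354, b = −0.65544.
Gradient magnitude |∇z| = √(a² + b²) = √(0.03369 + 0.42960) = 0.68066.
True dip = arctan(0.68066) = 34.24°, dipping toward NNW (azimuth ≈ 344°).

34.24°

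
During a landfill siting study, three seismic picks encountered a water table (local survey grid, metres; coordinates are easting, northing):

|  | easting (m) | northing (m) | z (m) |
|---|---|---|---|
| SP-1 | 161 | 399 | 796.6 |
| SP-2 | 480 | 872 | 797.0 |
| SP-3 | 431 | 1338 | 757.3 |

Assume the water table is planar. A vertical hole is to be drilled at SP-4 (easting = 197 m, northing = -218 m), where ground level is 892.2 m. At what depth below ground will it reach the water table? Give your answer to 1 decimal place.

Let the plane be z = a·easting + b·northing + c.
SP-2−SP-1: 319a + 473b = 0.4;  SP-3−SP-1: 270a + 939b = −39.3.
Solving gives a = 0.110367, b = −0.073588.
Then c = 796.6 − a·161 − b·399 = 808.19.
At (197, -218): z_contact = 21.74 + 16.04 + 808.19 = 845.98 m.
Depth below ground = 892.2 − 845.98 = 46.2 m.

46.2 m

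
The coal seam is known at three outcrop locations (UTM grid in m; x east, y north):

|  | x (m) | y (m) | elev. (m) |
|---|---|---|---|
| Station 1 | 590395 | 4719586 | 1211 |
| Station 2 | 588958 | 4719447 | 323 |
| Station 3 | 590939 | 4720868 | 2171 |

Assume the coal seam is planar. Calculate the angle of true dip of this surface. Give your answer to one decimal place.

37.3°

Let the plane be z = a·x + b·y + c.
Station 2−Station 1: −1437a − 139b = −888;  Station 3−Station 1: 544a + 1282b = 960.
Solving gives a = 0.56887, b = 0.50744.
Gradient magnitude |∇z| = √(a² + b²) = √(0.32361 + 0.25749) = 0.76230.
True dip = arctan(0.76230) = 37.3°, dipping toward SW (azimuth ≈ 228°).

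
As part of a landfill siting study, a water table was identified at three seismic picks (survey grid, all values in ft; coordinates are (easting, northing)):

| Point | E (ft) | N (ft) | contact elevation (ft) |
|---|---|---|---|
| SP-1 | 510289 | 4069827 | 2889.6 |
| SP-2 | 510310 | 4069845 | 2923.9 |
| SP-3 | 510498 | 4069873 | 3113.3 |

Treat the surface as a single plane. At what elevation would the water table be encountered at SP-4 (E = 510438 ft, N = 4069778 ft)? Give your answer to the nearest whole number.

2977 ft

Let the plane be z = a·E + b·N + c.
SP-2−SP-1: 21a + 18b = 34.3;  SP-3−SP-1: 209a + 46b = 223.7.
Solving gives a = 0.87582260, b = 0.88376252.
Then c = 2889.6 − a·510289 − b·4069827 = −4040793.60.
At (510438, 4069778): z = 447053.1 + 3596717.3 − 4040793.60 = 2976.8 ft.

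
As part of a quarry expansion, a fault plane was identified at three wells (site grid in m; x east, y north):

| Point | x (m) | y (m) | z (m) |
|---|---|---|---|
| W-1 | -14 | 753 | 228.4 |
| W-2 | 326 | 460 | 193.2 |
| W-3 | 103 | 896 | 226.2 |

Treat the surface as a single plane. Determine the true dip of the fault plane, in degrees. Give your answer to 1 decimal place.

4.6°

Two edge vectors: W-1→W-2 = (340, -293, -35.2), W-1→W-3 = (117, 143, -2.2).
Normal n = (W-1→W-2) × (W-1→W-3) = (5678.2, -3370.4, 82901).
So ∂z/∂x = −n_x/n_z = −0.06849 and ∂z/∂y = −n_y/n_z = 0.04066.
Gradient magnitude |∇z| = √(a² + b²) = √(0.00469 + 0.00165) = 0.07965.
True dip = arctan(0.07965) = 4.6°, dipping toward ESE (azimuth ≈ 121°).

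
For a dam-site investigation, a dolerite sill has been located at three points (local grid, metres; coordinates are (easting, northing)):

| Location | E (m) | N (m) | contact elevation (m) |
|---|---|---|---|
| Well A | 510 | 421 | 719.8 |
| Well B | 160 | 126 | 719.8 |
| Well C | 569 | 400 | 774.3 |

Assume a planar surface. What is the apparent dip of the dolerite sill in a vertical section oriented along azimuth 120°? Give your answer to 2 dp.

43.46°

Let the plane be z = a·E + b·N + c.
Well B−Well A: −350a − 295b = 0;  Well C−Well A: 59a − 21b = 54.5.
Solving gives a = 0.64946, b = −0.77055.
Unit vector along 120° is (sin 120°, cos 120°) = (0.8660, -0.5000).
Slope in that direction = a·(0.8660) + b·(-0.5000) = 0.94773.
Apparent dip = arctan|0.94773| = 43.46° (true dip is 45.2°, so apparent ≤ true as expected).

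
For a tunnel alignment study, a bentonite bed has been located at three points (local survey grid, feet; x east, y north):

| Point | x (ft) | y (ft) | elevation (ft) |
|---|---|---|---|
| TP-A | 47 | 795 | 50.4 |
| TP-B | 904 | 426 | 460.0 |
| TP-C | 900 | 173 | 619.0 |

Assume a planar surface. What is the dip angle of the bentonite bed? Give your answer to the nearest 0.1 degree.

Let the plane be z = a·x + b·y + c.
TP-B−TP-A: 857a − 369b = 409.6;  TP-C−TP-A: 853a − 622b = 568.6.
Solving gives a = 0.20595, b = −0.63171.
Gradient magnitude |∇z| = √(a² + b²) = √(0.04241 + 0.39906) = 0.66444.
True dip = arctan(0.66444) = 33.6°, dipping toward NNW (azimuth ≈ 342°).

33.6°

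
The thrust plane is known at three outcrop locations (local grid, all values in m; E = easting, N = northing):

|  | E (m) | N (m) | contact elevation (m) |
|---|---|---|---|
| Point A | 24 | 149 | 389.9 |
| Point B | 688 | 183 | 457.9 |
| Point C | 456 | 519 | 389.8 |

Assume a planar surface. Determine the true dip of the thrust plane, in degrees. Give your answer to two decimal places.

9.52°

Two edge vectors: Point A→Point B = (664, 34, 68), Point A→Point C = (432, 370, -0.1).
Normal n = (Point A→Point B) × (Point A→Point C) = (-25163.4, 29442.4, 230992).
So ∂z/∂E = −n_x/n_z = 0.10894 and ∂z/∂N = −n_y/n_z = −0.12746.
Gradient magnitude |∇z| = √(a² + b²) = √(0.01187 + 0.01625) = 0.16767.
True dip = arctan(0.16767) = 9.52°, dipping toward NW (azimuth ≈ 319°).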